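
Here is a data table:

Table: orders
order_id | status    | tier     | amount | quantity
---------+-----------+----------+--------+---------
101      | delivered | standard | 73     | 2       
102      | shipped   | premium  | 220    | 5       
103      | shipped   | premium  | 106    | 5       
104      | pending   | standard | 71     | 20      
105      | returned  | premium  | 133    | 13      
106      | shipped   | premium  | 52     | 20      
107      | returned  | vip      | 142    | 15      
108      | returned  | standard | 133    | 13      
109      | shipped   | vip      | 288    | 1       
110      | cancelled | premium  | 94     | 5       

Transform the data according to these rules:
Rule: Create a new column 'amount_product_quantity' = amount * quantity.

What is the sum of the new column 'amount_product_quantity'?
10582

Step 1: For each record, compute amount * quantity
Example calculations:
  73 * 2 = 146
  220 * 5 = 1100
  106 * 5 = 530
  ...
Step 2: Sum all derived values
Step 3: Total = 10582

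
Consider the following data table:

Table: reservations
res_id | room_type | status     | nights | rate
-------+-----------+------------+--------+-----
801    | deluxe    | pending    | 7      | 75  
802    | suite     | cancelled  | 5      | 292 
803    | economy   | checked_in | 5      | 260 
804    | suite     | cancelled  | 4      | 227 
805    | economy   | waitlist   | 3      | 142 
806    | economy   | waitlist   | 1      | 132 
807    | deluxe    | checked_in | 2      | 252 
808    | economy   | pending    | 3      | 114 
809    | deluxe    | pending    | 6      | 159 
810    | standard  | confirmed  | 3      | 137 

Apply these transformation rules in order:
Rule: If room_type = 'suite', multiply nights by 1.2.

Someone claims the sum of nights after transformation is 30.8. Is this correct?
No, the correct result is 40.8.

Step 1: Calculate the correct sum after transformation
Step 2: Apply multiplier 1.2 to records where room_type = 'suite'
Step 3: Correct result = 40.8
Step 4: Claimed result = 30.8
Step 5: 40.8 ≠ 30.8
Conclusion: The claimed result is incorrect. The correct answer is 40.8.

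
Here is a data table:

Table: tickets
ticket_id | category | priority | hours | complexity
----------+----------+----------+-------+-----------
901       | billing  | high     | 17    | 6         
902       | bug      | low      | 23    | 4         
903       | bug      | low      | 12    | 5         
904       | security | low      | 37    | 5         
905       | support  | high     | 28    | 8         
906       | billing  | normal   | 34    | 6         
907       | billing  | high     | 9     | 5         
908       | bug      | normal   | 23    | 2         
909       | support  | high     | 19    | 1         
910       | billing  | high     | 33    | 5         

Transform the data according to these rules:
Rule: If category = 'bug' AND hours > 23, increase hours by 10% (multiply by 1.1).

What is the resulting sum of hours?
235

Step 1: Find records where category = 'bug' AND hours > 23
Step 2: 0 records match, summing to 0
Step 3: After multiplier: 0 × 1.1 = 0.0
Step 4: Unaffected records sum: 235
Step 5: Final sum = 0.0 + 235 = 235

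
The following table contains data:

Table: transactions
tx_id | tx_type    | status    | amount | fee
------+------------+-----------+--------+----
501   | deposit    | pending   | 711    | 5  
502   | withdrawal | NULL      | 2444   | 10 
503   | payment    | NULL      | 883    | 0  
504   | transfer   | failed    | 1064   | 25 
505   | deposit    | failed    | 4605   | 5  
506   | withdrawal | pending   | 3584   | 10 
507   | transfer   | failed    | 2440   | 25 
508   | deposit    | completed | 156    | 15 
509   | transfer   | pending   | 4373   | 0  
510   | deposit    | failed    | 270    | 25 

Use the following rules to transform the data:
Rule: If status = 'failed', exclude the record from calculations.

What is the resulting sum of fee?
40

Step 1: Identify records where status = 'failed'
Step 2: The excluded records sum to 80
Step 3: Original total fee = 120
Step 4: Remaining total = 120 - 80 = 40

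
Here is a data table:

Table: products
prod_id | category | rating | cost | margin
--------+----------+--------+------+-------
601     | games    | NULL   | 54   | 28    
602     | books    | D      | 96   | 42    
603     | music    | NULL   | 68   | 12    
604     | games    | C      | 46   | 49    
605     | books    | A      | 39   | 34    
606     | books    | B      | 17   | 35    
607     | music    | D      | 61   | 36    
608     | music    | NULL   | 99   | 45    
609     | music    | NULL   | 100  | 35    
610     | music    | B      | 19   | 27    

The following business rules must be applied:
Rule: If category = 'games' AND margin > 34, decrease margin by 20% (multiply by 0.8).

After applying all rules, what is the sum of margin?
333.2

Step 1: Find records where category = 'games' AND margin > 34
Step 2: 1 records match, summing to 49
Step 3: After multiplier: 49 × 0.8 = 39.2
Step 4: Unaffected records sum: 294
Step 5: Final sum = 39.2 + 294 = 333.2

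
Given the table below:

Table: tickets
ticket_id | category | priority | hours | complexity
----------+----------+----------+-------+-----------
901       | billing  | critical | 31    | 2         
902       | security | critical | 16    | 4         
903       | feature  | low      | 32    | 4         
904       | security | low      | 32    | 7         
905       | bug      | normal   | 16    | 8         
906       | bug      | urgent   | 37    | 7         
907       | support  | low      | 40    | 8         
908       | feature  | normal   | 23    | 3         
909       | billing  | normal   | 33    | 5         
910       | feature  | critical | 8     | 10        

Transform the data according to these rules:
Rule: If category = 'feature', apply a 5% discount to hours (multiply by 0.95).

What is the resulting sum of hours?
264.85

Step 1: Records with category = 'feature' have total hours = 63
Step 2: Apply multiplier: 63 × 0.95 = 59.85
Step 3: Other records total: 205
Step 4: Final sum = 59.85 + 205 = 264.85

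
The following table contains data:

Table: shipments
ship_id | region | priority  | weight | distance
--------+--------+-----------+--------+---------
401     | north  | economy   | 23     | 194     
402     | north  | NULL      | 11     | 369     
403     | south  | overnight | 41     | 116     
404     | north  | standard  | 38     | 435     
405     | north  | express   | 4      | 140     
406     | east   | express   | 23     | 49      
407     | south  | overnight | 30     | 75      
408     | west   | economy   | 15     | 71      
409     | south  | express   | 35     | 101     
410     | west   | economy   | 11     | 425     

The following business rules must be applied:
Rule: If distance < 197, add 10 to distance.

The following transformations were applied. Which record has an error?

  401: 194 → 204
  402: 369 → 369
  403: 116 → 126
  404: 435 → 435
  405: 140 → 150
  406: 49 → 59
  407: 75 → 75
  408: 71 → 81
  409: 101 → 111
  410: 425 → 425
Record 407 has an error. The correct transformed value should be 85, not 75.

Step 1: Check each record against the rule
Step 2: Record 407 has distance = 75
Step 3: Since 75 < 197, the bonus should have been applied
Step 4: Correct value = 85, but claimed value = 75
Conclusion: Record 407 has the error.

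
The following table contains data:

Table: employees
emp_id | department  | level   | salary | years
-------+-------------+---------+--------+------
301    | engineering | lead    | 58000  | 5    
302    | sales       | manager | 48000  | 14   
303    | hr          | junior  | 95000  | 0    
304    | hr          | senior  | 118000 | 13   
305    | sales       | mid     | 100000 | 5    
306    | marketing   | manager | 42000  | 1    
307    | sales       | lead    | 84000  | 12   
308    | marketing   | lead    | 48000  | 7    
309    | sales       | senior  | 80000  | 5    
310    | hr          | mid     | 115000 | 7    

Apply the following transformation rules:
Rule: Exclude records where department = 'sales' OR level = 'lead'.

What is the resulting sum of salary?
370000

Step 1: Find records where department = 'sales' OR level = 'lead'
Step 2: 6 records match, summing to 418000
Step 3: Original sum: 788000
Step 4: Remaining sum = 788000 - 418000 = 370000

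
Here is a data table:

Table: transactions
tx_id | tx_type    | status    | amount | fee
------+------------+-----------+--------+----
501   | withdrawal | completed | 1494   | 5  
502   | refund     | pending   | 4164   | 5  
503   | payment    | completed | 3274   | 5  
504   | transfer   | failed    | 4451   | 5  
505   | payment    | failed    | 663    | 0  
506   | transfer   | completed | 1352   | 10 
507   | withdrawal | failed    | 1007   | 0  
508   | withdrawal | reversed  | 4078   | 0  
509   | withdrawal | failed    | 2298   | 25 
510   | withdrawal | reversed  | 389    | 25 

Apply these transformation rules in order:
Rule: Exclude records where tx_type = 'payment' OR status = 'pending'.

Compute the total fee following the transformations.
70

Step 1: Find records where tx_type = 'payment' OR status = 'pending'
Step 2: 3 records match, summing to 10
Step 3: Original sum: 80
Step 4: Remaining sum = 80 - 10 = 70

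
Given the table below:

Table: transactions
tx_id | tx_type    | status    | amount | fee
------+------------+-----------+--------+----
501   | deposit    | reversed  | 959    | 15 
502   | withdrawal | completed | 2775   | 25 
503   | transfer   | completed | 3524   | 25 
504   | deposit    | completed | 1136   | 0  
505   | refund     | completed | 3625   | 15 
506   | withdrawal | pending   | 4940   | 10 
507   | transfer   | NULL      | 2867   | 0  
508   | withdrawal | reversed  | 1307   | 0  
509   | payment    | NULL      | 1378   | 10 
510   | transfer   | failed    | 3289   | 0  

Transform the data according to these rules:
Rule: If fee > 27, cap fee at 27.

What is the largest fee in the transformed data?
25

Step 1: Original maximum fee = 25
Step 2: Check cap of 27 against maximum
Step 3: No records exceed the cap (max 25 <= cap 27), so no capping applies
Step 4: Maximum after transformation = 25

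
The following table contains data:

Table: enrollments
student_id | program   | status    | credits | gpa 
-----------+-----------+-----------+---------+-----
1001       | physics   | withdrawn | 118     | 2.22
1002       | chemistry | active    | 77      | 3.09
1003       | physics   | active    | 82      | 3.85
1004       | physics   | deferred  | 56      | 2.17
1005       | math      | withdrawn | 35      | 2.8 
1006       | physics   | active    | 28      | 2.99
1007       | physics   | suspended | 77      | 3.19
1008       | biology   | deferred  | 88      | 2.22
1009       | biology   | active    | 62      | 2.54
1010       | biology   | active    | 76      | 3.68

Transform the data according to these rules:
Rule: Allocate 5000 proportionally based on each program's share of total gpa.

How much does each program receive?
biology: 1467.83, chemistry: 537.39, math: 486.96, physics: 2507.83

Step 1: Calculate total gpa = 28.75
Step 2: Calculate each program's proportion:
  biology: 8.44/28.75 = 29.36% → 1467.83
  chemistry: 3.09/28.75 = 10.75% → 537.39
  math: 2.8/28.75 = 9.74% → 486.96
  physics: 14.42/28.75 = 50.16% → 2507.83
Step 3: Verify: sum of allocations ≈ 5000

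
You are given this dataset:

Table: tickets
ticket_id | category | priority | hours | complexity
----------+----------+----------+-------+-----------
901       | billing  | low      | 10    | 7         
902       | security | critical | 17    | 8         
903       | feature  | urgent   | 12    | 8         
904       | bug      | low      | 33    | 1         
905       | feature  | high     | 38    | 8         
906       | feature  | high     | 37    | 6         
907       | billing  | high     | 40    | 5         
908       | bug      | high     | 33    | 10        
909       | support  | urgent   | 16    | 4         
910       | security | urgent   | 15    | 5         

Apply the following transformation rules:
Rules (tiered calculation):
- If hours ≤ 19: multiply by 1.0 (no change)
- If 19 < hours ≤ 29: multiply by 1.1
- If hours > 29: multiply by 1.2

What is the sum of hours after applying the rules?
287.2

Step 1: Tier 1 (hours ≤ 19): 5 records, sum = 70 × 1.0 = 70.0
Step 2: Tier 2 (19 < hours ≤ 29): 0 records, sum = 0 × 1.1 = 0.0
Step 3: Tier 3 (hours > 29): 5 records, sum = 181 × 1.2 = 217.2
Step 4: Final sum = 70.0 + 0.0 + 217.2 = 287.2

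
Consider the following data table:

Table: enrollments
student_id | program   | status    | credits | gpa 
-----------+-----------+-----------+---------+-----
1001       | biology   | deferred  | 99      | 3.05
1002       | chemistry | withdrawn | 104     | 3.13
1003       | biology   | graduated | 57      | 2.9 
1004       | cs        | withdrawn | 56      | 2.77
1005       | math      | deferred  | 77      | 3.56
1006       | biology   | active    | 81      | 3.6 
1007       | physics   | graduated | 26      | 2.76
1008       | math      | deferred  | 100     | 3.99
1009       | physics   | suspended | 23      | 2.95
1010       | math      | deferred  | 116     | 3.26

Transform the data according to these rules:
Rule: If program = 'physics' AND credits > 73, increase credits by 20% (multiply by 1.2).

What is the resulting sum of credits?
739

Step 1: Find records where program = 'physics' AND credits > 73
Step 2: 0 records match, summing to 0
Step 3: After multiplier: 0 × 1.2 = 0.0
Step 4: Unaffected records sum: 739
Step 5: Final sum = 0.0 + 739 = 739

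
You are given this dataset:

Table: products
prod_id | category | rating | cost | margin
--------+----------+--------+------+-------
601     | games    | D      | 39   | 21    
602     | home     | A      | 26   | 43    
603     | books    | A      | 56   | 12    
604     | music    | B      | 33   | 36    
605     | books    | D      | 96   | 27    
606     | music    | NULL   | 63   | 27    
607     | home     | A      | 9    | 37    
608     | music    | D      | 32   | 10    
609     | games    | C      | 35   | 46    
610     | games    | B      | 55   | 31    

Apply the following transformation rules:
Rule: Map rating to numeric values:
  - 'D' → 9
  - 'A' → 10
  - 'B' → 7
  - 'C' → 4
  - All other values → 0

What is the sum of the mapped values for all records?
75

Step 1: Apply mapping to each record
Step 2: Count by status:
  'D': 3 records × 9 = 27
  'A': 3 records × 10 = 30
  'B': 2 records × 7 = 14
  'C': 1 records × 4 = 4
Step 3: Sum all mapped values = 75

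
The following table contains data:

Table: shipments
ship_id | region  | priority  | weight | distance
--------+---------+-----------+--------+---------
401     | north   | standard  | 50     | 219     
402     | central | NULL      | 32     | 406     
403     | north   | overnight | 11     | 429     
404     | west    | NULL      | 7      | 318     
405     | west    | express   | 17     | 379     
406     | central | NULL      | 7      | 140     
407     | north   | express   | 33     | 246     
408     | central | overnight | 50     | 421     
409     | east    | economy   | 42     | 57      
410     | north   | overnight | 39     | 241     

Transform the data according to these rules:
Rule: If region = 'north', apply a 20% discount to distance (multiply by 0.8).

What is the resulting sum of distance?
2629.0

Step 1: Records with region = 'north' have total distance = 1135
Step 2: Apply multiplier: 1135 × 0.8 = 908.0
Step 3: Other records total: 1721
Step 4: Final sum = 908.0 + 1721 = 2629.0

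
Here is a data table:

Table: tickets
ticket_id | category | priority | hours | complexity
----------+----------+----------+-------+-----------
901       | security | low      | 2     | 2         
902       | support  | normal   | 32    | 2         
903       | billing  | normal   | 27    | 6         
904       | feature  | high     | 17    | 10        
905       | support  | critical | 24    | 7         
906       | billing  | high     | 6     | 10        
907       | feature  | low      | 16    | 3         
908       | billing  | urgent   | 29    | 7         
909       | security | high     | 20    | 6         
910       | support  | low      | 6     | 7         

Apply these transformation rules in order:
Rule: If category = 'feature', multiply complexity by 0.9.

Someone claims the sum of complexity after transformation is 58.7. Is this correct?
Yes, the result is correct.

Step 1: Calculate the correct sum after transformation
Step 2: Apply multiplier 0.9 to records where category = 'feature'
Step 3: Correct result = 58.7
Step 4: Claimed result = 58.7
Step 5: 58.7 = 58.7 ✓
Conclusion: The claimed result is correct.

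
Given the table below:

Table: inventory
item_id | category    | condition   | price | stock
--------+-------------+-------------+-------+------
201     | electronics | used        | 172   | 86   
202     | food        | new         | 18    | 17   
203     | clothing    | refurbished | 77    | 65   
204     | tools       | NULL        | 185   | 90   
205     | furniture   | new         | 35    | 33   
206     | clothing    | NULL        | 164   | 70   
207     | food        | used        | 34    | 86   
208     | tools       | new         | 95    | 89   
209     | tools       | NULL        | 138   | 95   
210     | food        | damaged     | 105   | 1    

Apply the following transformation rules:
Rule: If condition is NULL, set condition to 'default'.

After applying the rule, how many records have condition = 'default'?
3

Step 1: Count records where condition IS NULL
Step 2: Found 3 records with NULL condition
Step 3: These records will have condition set to 'default'
Step 4: Records already having condition = 'default': 0
Step 5: Answer: 3 + 0 = 3 records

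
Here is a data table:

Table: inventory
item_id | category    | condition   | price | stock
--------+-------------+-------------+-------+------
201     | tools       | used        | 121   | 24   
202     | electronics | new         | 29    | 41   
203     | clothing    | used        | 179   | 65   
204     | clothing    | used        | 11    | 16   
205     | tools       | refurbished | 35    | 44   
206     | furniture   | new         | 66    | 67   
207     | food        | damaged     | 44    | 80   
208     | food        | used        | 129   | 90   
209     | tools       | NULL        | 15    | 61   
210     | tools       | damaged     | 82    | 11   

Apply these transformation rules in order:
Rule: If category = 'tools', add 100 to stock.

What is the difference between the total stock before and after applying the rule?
400

Step 1: Original sum of stock = 499
Step 2: 4 records have category = 'tools'
Step 3: Each affected record changes by 100
Step 4: Total change = 4 × 100 = 400
Step 5: New sum = 499 + 400 = 899
Step 6: Difference = |899 - 499| = 400
        (Sum increased by 400)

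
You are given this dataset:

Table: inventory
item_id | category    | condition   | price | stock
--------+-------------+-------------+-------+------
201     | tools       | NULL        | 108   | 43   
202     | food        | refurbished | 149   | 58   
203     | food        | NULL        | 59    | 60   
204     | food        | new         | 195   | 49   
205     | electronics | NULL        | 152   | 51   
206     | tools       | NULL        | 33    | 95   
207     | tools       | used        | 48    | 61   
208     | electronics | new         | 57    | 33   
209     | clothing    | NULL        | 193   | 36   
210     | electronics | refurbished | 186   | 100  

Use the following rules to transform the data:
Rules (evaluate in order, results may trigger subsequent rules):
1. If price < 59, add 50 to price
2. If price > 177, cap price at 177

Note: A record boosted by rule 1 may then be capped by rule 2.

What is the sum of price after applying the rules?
1287

Step 1: Apply rule 1 to records with price < 59
  - 3 records get bonus of 50
  - Of these, 0 records then exceed 177 and get capped
Step 2: Apply rule 2 to records with price > 177
  - 3 records (original) are capped
Step 3: Calculate final sum = 1287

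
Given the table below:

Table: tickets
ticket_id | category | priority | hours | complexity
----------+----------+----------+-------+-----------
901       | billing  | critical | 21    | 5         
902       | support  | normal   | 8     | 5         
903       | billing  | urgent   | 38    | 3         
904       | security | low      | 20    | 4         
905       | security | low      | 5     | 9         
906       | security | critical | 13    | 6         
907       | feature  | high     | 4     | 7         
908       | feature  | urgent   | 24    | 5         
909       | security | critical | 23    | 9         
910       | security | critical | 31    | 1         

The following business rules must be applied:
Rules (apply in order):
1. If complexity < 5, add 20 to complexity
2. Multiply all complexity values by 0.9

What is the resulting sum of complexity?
102.6

Step 1: Apply Rule 1 - Add 20 to records with complexity < 5
  - 3 records affected: 8 + (3 × 20) = 68
  - Unaffected records: 46
  - Sum after Rule 1: 114
Step 2: Apply Rule 2 - Multiply all by 0.9
  - 114 × 0.9 = 102.6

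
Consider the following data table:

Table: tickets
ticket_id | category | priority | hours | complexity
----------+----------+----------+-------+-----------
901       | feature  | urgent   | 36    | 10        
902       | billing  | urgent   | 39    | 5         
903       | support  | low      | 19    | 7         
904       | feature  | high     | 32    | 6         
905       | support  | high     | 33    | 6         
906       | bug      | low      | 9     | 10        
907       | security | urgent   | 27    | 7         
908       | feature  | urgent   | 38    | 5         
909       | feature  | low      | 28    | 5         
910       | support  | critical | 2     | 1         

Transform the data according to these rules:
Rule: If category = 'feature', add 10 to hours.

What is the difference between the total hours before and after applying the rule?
40

Step 1: Original sum of hours = 263
Step 2: 4 records have category = 'feature'
Step 3: Each affected record changes by 10
Step 4: Total change = 4 × 10 = 40
Step 5: New sum = 263 + 40 = 303
Step 6: Difference = |303 - 263| = 40
        (Sum increased by 40)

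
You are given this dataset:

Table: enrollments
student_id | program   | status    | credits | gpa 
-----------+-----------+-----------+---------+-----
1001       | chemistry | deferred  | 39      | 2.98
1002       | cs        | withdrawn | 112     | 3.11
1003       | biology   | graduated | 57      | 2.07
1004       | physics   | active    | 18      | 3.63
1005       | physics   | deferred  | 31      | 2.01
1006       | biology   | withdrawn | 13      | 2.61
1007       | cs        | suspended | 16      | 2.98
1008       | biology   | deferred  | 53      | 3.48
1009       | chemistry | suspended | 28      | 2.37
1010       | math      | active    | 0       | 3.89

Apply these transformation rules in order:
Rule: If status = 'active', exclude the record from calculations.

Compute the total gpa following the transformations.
21.61

Step 1: Identify records where status = 'active'
Step 2: The excluded records sum to 7.52
Step 3: Original total gpa = 29.13
Step 4: Remaining total = 29.13 - 7.52 = 21.61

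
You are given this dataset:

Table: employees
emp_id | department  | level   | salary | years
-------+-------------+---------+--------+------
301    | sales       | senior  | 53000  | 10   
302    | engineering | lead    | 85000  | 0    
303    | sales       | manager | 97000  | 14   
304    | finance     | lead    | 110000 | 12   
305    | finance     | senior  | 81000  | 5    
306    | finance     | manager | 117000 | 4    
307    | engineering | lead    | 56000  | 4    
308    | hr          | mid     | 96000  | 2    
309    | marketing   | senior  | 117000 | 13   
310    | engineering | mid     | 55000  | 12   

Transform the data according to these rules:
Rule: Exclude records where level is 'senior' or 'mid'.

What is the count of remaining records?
5

Step 1: Count records to exclude
  - 3 (senior) + 2 (mid) = 5 records
Step 2: Total records: 10
Step 3: Remaining = 10 - 5 = 5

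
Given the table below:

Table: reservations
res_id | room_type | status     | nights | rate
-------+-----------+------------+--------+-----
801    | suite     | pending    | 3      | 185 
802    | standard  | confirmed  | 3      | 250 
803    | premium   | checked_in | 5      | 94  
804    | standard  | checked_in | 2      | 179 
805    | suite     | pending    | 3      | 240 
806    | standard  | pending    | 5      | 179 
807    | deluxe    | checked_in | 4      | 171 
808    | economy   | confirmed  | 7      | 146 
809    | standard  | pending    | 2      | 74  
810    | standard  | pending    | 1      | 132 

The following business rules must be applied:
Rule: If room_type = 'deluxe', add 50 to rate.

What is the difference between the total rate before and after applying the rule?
50

Step 1: Original sum of rate = 1650
Step 2: 1 records have room_type = 'deluxe'
Step 3: Each affected record changes by 50
Step 4: Total change = 1 × 50 = 50
Step 5: New sum = 1650 + 50 = 1700
Step 6: Difference = |1700 - 1650| = 50
        (Sum increased by 50)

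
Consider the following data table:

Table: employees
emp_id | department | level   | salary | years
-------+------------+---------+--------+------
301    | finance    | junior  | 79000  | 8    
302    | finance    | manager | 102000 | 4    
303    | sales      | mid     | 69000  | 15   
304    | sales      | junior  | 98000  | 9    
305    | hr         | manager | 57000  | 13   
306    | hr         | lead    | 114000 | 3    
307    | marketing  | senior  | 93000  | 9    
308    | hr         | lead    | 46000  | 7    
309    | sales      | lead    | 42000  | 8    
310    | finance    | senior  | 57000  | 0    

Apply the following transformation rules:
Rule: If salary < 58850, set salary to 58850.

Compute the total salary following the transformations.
790400

Step 1: 4 records have salary < 58850
Step 2: These records originally summed to 202000
Step 3: After setting to minimum: 4 × 58850 = 235400
Step 4: Unaffected records sum: 555000
Step 5: Final sum = 235400 + 555000 = 790400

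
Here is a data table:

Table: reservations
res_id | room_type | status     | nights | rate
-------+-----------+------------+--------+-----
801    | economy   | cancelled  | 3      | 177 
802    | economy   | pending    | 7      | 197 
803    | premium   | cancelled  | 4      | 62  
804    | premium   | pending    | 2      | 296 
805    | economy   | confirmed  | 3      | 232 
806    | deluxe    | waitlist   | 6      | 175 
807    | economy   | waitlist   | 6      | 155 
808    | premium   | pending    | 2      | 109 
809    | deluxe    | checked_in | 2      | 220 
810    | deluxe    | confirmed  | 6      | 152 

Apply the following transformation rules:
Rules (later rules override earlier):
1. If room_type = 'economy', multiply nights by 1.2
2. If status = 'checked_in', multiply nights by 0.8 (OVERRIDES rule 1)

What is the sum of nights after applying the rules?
44.4

Step 1: Rule 2 takes priority for records with status = 'checked_in'
  - 1 records: 2 × 0.8 = 1.6
Step 2: Rule 1 applies to remaining records with room_type = 'economy'
  - 4 records: 19 × 1.2 = 22.8
Step 3: Other records unchanged: 20
Step 4: Final sum = 1.6 + 22.8 + 20 = 44.4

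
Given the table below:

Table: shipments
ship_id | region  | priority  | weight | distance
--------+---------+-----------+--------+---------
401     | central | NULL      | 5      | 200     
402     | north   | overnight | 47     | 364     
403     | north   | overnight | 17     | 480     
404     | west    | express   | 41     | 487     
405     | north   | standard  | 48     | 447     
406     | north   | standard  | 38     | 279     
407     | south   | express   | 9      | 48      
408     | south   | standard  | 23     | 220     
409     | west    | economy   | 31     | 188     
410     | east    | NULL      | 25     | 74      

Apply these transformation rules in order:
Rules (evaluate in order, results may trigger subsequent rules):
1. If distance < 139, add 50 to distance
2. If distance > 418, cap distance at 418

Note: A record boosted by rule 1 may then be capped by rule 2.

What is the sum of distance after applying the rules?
2727

Step 1: Apply rule 1 to records with distance < 139
  - 2 records get bonus of 50
  - Of these, 0 records then exceed 418 and get capped
Step 2: Apply rule 2 to records with distance > 418
  - 3 records (original) are capped
Step 3: Calculate final sum = 2727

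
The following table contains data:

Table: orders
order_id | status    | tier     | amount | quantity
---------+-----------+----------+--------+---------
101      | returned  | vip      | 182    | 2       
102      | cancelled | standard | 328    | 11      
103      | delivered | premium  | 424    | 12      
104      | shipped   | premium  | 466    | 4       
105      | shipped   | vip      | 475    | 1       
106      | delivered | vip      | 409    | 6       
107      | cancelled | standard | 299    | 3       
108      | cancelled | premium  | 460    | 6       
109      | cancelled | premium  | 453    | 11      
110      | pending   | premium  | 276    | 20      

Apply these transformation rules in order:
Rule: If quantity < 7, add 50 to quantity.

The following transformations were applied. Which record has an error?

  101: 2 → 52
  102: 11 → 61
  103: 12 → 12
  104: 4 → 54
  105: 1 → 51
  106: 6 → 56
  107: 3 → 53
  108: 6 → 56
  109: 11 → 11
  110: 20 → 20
Record 102 has an error. The correct transformed value should be 11, not 61.

Step 1: Check each record against the rule
Step 2: Record 102 has quantity = 11
Step 3: Since 11 >= 7, the bonus should not have been applied
Step 4: Correct value = 11, but claimed value = 61
Conclusion: Record 102 has the error.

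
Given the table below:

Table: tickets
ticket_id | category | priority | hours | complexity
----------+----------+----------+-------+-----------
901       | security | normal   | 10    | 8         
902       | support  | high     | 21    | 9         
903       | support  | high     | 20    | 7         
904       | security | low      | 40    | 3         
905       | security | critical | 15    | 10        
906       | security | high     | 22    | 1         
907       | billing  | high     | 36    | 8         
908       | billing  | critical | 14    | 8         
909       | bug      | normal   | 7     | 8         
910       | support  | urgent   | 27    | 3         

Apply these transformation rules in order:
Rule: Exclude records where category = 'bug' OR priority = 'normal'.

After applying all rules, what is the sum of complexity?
49

Step 1: Find records where category = 'bug' OR priority = 'normal'
Step 2: 2 records match, summing to 16
Step 3: Original sum: 65
Step 4: Remaining sum = 65 - 16 = 49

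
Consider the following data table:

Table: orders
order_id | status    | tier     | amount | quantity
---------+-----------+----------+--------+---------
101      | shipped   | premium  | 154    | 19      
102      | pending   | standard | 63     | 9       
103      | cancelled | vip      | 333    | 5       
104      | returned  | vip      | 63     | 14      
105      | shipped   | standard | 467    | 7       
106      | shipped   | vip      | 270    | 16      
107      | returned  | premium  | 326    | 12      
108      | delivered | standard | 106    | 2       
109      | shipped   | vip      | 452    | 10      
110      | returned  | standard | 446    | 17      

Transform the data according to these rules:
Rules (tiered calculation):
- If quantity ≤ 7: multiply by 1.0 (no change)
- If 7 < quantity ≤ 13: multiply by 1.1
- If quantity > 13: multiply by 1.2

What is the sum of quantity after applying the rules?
127.3

Step 1: Tier 1 (quantity ≤ 7): 3 records, sum = 14 × 1.0 = 14.0
Step 2: Tier 2 (7 < quantity ≤ 13): 3 records, sum = 31 × 1.1 = 34.1
Step 3: Tier 3 (quantity > 13): 4 records, sum = 66 × 1.2 = 79.2
Step 4: Final sum = 14.0 + 34.1 + 79.2 = 127.3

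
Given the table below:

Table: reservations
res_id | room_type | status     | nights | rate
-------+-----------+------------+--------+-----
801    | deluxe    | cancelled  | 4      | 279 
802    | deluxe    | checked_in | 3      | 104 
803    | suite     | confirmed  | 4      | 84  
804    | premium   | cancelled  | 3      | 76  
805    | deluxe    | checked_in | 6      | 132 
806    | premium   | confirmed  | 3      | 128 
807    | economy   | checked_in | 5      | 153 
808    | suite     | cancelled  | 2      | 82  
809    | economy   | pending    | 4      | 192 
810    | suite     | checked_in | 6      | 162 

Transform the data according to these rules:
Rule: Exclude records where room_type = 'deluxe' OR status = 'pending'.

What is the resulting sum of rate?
685

Step 1: Find records where room_type = 'deluxe' OR status = 'pending'
Step 2: 4 records match, summing to 707
Step 3: Original sum: 1392
Step 4: Remaining sum = 1392 - 707 = 685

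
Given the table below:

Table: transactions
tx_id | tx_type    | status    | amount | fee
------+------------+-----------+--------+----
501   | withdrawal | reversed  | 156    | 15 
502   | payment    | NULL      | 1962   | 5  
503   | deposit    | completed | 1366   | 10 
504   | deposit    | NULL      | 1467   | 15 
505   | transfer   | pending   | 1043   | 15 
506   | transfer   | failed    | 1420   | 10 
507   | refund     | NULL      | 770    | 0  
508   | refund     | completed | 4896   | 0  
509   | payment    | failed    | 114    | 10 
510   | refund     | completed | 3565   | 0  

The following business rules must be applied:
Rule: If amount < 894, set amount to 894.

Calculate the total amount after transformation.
18401

Step 1: 3 records have amount < 894
Step 2: These records originally summed to 1040
Step 3: After setting to minimum: 3 × 894 = 2682
Step 4: Unaffected records sum: 15719
Step 5: Final sum = 2682 + 15719 = 18401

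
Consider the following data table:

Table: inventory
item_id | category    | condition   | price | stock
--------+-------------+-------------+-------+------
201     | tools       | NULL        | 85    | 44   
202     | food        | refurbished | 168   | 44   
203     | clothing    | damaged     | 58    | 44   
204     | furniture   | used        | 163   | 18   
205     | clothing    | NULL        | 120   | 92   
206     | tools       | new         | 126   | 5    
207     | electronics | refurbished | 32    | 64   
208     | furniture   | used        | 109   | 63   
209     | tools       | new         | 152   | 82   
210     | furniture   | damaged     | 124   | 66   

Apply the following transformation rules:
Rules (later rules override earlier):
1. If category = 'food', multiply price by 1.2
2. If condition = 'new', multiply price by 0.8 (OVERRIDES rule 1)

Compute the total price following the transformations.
1115.0

Step 1: Rule 2 takes priority for records with condition = 'new'
  - 2 records: 278 × 0.8 = 222.4
Step 2: Rule 1 applies to remaining records with category = 'food'
  - 1 records: 168 × 1.2 = 201.6
Step 3: Other records unchanged: 691
Step 4: Final sum = 222.4 + 201.6 + 691 = 1115.0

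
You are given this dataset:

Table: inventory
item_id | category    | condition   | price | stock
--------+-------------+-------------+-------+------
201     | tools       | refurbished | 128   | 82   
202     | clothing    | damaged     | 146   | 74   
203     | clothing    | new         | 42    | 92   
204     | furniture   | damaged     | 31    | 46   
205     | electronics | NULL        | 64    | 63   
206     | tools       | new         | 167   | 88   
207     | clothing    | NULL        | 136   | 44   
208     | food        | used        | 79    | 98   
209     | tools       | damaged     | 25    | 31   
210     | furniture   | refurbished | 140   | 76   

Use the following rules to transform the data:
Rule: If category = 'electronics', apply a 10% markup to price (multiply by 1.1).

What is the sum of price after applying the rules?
964.4

Step 1: Records with category = 'electronics' have total price = 64
Step 2: Apply multiplier: 64 × 1.1 = 70.4
Step 3: Other records total: 894
Step 4: Final sum = 70.4 + 894 = 964.4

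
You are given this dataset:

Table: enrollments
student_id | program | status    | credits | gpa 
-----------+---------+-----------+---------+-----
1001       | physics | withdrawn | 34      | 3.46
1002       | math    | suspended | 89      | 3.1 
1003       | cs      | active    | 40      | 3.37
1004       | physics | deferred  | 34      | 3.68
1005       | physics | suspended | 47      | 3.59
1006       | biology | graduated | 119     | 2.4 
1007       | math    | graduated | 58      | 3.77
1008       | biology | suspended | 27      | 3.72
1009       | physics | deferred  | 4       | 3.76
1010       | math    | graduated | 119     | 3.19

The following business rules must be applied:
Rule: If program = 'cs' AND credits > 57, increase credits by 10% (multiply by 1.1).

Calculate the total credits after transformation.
571

Step 1: Find records where program = 'cs' AND credits > 57
Step 2: 0 records match, summing to 0
Step 3: After multiplier: 0 × 1.1 = 0.0
Step 4: Unaffected records sum: 571
Step 5: Final sum = 0.0 + 571 = 571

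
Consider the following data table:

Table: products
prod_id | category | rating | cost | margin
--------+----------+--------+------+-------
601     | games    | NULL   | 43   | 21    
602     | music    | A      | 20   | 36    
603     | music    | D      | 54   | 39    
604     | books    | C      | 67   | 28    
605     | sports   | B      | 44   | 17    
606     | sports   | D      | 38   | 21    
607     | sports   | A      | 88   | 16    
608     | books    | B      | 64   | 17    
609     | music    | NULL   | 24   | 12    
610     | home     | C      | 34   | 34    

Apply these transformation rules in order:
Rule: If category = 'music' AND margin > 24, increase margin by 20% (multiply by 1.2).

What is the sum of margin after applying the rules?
256.0

Step 1: Find records where category = 'music' AND margin > 24
Step 2: 2 records match, summing to 75
Step 3: After multiplier: 75 × 1.2 = 90.0
Step 4: Unaffected records sum: 166
Step 5: Final sum = 90.0 + 166 = 256.0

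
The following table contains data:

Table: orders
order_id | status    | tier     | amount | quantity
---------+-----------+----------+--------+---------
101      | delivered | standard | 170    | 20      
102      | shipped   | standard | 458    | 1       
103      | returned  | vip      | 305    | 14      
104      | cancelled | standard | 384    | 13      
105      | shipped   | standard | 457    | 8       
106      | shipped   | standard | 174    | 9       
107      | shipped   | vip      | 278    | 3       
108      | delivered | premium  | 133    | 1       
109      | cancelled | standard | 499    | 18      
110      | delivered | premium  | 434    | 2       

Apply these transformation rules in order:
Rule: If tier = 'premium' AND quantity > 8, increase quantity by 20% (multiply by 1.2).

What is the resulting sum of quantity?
89

Step 1: Find records where tier = 'premium' AND quantity > 8
Step 2: 0 records match, summing to 0
Step 3: After multiplier: 0 × 1.2 = 0.0
Step 4: Unaffected records sum: 89
Step 5: Final sum = 0.0 + 89 = 89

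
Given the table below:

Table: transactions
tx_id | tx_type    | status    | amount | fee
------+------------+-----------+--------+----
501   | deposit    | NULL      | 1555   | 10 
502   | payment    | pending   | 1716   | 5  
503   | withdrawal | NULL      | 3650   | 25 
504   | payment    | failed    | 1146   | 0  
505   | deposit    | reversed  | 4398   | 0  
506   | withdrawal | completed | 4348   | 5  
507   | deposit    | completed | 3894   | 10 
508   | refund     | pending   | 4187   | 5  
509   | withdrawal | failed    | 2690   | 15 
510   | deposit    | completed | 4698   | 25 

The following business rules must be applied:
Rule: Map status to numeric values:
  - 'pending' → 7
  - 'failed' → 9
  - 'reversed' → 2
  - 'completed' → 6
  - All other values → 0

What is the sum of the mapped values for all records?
52

Step 1: Apply mapping to each record
Step 2: Count by status:
  'pending': 2 records × 7 = 14
  'failed': 2 records × 9 = 18
  'reversed': 1 records × 2 = 2
  'completed': 3 records × 6 = 18
Step 3: Sum all mapped values = 52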